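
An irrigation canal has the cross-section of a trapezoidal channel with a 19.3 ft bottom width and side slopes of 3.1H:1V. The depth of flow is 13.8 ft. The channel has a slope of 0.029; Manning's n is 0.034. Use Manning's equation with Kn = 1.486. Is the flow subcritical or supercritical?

supercritical

With bottom width b = 19.3 ft and side slope z = 3.1: A = (b + zy)y = (19.3 + 3.1×13.8)×13.8 = 856.7 ft²; P = b + 2y√(1+z²) = 19.3 + 2×13.8×3.257 = 109.2 ft.
Hydraulic radius R = A/P = 856.7/109.2 = 7.845 ft.
V = (1.486/n) R^(2/3) √S = (1.486/0.034) × 7.845^(2/3) × √0.029 = 29.39 ft/s. Hydraulic depth D_h = A/T = 856.7/104.9 = 8.17 ft.
Froude number Fr = V/√(g·D_h) = 29.39/√(32.2×8.17) = 1.81, which is greater than 1, so the flow is supercritical.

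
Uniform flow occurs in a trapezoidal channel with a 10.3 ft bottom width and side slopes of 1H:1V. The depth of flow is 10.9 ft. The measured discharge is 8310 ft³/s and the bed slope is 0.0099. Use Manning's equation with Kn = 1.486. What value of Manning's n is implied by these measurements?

n = 0.013

With bottom width b = 10.3 ft and side slope z = 1: A = (b + zy)y = (10.3 + 1×10.9)×10.9 = 231.1 ft²; P = b + 2y√(1+z²) = 10.3 + 2×10.9×1.414 = 41.13 ft.
Hydraulic radius R = A/P = 231.1/41.13 = 5.618 ft.
Rearranging Manning's equation: n = (1.486/Q) A R^(2/3) S^(1/2) = (1.486/8310) × 231.1 × 5.618^(2/3) × √0.0099 = 0.013.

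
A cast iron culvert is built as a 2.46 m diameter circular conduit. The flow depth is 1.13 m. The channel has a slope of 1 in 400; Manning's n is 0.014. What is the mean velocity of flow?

For a circular section of diameter D = 2.46 m at depth y = 1.13 m, the central angle is θ = 2 arccos(1 − 2y/D) = 2.979 rad. Then A = (D²/8)(θ − sin θ) = 2.131 m² and P = Dθ/2 = 3.664 m.
Hydraulic radius R = A/P = 2.131/3.664 = 0.5815 m.
From Manning's equation, V = (1/n) R^(2/3) S^(1/2) = (1/0.014) × 0.5815^(2/3) × 0.0025^(1/2) = 2.49 m/s.

V = 2.49 m/s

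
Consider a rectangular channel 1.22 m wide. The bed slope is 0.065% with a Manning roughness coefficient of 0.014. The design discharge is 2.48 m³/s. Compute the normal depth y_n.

y_n = 1.87 m

Manning's equation rearranged: A R^(2/3) = nQ / (1·√S) = 0.014 × 2.48 / (√0.00065) = 1.362.
Try y = 1.67 m: A R^(2/3) = 1.191 — low.
Try y = 2.37 m: A R^(2/3) = 1.785 — high.
Try y = 1.87 m: A R^(2/3) = 1.359 — ≈ 1.362.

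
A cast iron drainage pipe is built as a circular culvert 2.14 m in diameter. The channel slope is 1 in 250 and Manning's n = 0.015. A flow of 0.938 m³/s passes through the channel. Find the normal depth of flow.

y_n = 0.443 m

Manning's equation rearranged: A R^(2/3) = nQ / (1·√S) = 0.015 × 0.938 / (√0.004) = 0.2225.
Trying y = 0.525 m: A R^(2/3) = 0.3128 — high.
Trying y = 0.315 m: A R^(2/3) = 0.1108 — low.
Trying y = 0.443 m: A R^(2/3) = 0.2226 — close enough.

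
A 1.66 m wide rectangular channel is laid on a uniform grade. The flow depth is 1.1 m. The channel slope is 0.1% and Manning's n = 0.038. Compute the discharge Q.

Flow area A = b·y = 1.66 × 1.1 = 1.826 m². Wetted perimeter P = b + 2y = 1.66 + 2×1.1 = 3.86 m.
Hydraulic radius R = A/P = 1.826/3.86 = 0.4731 m.
Manning's equation: Q = (1/n) A R^(2/3) S^(1/2) = (1/0.038) × 1.826 × 0.4731^(2/3) × 0.001^(1/2) = 0.923 m³/s.

Q = 0.923 m³/s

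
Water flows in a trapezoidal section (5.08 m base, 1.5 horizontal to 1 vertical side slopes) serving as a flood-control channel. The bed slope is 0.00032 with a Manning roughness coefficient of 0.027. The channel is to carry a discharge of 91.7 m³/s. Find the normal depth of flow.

y_n = 5.29 m

Manning's equation rearranged: A R^(2/3) = nQ / (1·√S) = 0.027 × 91.7 / (√0.00032) = 138.4.
Trying y = 4.18 m: A R^(2/3) = 83.96 — low.
Trying y = 6.59 m: A R^(2/3) = 223.8 — high.
Trying y = 5.29 m: A R^(2/3) = 138.4 — ≈ 138.4.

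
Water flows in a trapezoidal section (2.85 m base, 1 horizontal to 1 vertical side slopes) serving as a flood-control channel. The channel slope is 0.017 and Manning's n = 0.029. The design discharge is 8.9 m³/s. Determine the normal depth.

Manning's equation rearranged: A R^(2/3) = nQ / (1·√S) = 0.029 × 8.9 / (√0.017) = 1.98.
Try y = 0.86 m: A R^(2/3) = 2.28 — high.
Try y = 0.793 m: A R^(2/3) = 1.98 — matches.

y_n = 0.793 m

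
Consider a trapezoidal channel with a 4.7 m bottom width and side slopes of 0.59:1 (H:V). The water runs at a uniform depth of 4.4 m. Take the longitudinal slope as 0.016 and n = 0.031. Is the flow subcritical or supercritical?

With bottom width b = 4.7 m and side slope z = 0.59: A = (b + zy)y = (4.7 + 0.59×4.4)×4.4 = 32.1 m²; P = b + 2y√(1+z²) = 4.7 + 2×4.4×1.161 = 14.92 m.
Hydraulic radius R = A/P = 32.1/14.92 = 2.152 m.
V = (1/n) R^(2/3) √S = (1/0.031) × 2.152^(2/3) × √0.016 = 6.801 m/s. Hydraulic depth D_h = A/T = 32.1/9.892 = 3.245 m.
Froude number Fr = V/√(g·D_h) = 6.801/√(9.81×3.245) = 1.21, which is greater than 1, so the flow is supercritical.

supercritical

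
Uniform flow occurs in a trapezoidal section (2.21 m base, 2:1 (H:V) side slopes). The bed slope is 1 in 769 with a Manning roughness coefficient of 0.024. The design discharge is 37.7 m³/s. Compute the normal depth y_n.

Manning's equation rearranged: A R^(2/3) = nQ / (1·√S) = 0.024 × 37.7 / (√0.0013) = 25.09.
Try y = 3.17 m: A R^(2/3) = 37.91 — too large.
Try y = 2.31 m: A R^(2/3) = 18.39 — too small.
Try y = 2.65 m: A R^(2/3) = 25.09 — matches.

y_n = 2.65 m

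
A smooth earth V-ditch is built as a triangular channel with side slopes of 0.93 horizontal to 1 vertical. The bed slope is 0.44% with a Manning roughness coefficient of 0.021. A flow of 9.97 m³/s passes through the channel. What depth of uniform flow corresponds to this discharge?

Manning's equation rearranged: A R^(2/3) = nQ / (1·√S) = 0.021 × 9.97 / (√0.0044) = 3.156.
Trying y = 2.64 m: A R^(2/3) = 6.037 — high.
Trying y = 1.78 m: A R^(2/3) = 2.11 — low.
Trying y = 2.07 m: A R^(2/3) = 3.156 — ≈ 3.156.

y_n = 2.07 m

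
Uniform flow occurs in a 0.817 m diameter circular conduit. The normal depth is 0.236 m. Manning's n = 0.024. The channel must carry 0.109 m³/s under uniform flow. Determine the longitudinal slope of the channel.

S = 0.00625

For a circular section of diameter D = 0.817 m at depth y = 0.236 m, the central angle is θ = 2 arccos(1 − 2y/D) = 2.27 rad. Then A = (D²/8)(θ − sin θ) = 0.1255 m² and P = Dθ/2 = 0.9272 m.
Hydraulic radius R = A/P = 0.1255/0.9272 = 0.1354 m.
From Manning's equation, S = [nQ / (1 A R^(2/3))]² = [0.024 × 0.109 / (1 × 0.1255 × 0.1354^(2/3))]² = 0.00625.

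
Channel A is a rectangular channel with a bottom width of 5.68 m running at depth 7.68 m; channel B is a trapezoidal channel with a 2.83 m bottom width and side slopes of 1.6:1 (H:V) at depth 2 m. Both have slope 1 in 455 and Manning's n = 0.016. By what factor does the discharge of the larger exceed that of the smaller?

5.32

Channel A: Flow area A = b·y = 5.68 × 7.68 = 43.62 m². Wetted perimeter P = b + 2y = 5.68 + 2×7.68 = 21.04 m. Hydraulic radius R = A/P = 43.62/21.04 = 2.073 m. Q_A = (1/0.016)·43.62·2.073^(2/3)·√0.002198 = 207.8 m³/s.
Channel B: With bottom width b = 2.83 m and side slope z = 1.6: A = (b + zy)y = (2.83 + 1.6×2)×2 = 12.06 m²; P = b + 2y√(1+z²) = 2.83 + 2×2×1.887 = 10.38 m. Hydraulic radius R = A/P = 12.06/10.38 = 1.162 m. Q_B = (1/0.016)·12.06·1.162^(2/3)·√0.002198 = 39.06 m³/s.
The larger discharge is 207.8 m³/s and the smaller is 39.06 m³/s; the ratio is 5.32.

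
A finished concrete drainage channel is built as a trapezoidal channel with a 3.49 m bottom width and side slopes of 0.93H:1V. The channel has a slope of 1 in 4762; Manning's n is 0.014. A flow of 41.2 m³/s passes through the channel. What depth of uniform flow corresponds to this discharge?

Manning's equation rearranged: A R^(2/3) = nQ / (1·√S) = 0.014 × 41.2 / (√0.00021) = 39.8.
Try y = 2.79 m: A R^(2/3) = 22.52 — short.
Try y = 4.38 m: A R^(2/3) = 55.08 — over.
Try y = 3.73 m: A R^(2/3) = 39.79 — matches.

y_n = 3.73 m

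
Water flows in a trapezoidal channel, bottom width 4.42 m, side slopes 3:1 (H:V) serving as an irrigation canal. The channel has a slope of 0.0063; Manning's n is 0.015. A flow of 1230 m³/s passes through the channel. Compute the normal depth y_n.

Manning's equation rearranged: A R^(2/3) = nQ / (1·√S) = 0.015 × 1230 / (√0.0063) = 232.4.
Trying y = 6.73 m: A R^(2/3) = 383.6 — over.
Trying y = 4.1 m: A R^(2/3) = 118 — short.
Trying y = 5.47 m: A R^(2/3) = 232.8 — close enough.

y_n = 5.47 m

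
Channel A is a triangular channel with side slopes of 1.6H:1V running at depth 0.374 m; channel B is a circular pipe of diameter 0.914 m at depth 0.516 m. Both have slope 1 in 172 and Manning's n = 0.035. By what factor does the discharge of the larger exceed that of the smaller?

Channel A: For a triangular section with side slope z = 1.6: A = zy² = 1.6×0.374² = 0.2238 m²; P = 2y√(1+z²) = 2×0.374×1.887 = 1.411 m. Hydraulic radius R = A/P = 0.2238/1.411 = 0.1586 m. Q_A = (1/0.035)·0.2238·0.1586^(2/3)·√0.005814 = 0.1428 m³/s.
Channel B: For a circular section of diameter D = 0.914 m at depth y = 0.516 m, the central angle is θ = 2 arccos(1 − 2y/D) = 3.401 rad. Then A = (D²/8)(θ − sin θ) = 0.3818 m² and P = Dθ/2 = 1.554 m. Hydraulic radius R = A/P = 0.3818/1.554 = 0.2457 m. Q_B = (1/0.035)·0.3818·0.2457^(2/3)·√0.005814 = 0.3263 m³/s.
The larger discharge is 0.3263 m³/s and the smaller is 0.1428 m³/s; the ratio is 2.28.

2.28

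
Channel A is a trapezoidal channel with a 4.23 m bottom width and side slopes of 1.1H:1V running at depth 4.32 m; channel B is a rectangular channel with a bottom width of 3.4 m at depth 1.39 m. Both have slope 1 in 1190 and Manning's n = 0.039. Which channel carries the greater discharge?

Channel A: With bottom width b = 4.23 m and side slope z = 1.1: A = (b + zy)y = (4.23 + 1.1×4.32)×4.32 = 38.8 m²; P = b + 2y√(1+z²) = 4.23 + 2×4.32×1.487 = 17.07 m. Hydraulic radius R = A/P = 38.8/17.07 = 2.273 m. Q_A = (1/0.039)·38.8·2.273^(2/3)·√0.0008403 = 49.85 m³/s.
Channel B: Flow area A = b·y = 3.4 × 1.39 = 4.726 m². Wetted perimeter P = b + 2y = 3.4 + 2×1.39 = 6.18 m. Hydraulic radius R = A/P = 4.726/6.18 = 0.7647 m. Q_B = (1/0.039)·4.726·0.7647^(2/3)·√0.0008403 = 2.938 m³/s.
Q_A = 49.85 m³/s vs Q_B = 2.938 m³/s, so channel A carries more.

channel A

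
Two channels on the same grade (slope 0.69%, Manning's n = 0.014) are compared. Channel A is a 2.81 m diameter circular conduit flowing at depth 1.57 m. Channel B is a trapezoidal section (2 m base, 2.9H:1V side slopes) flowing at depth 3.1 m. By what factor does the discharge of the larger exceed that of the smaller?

Channel A: For a circular section of diameter D = 2.81 m at depth y = 1.57 m, the central angle is θ = 2 arccos(1 − 2y/D) = 3.377 rad. Then A = (D²/8)(θ − sin θ) = 3.563 m² and P = Dθ/2 = 4.745 m. Hydraulic radius R = A/P = 3.563/4.745 = 0.751 m. Q_A = (1/0.014)·3.563·0.751^(2/3)·√0.0069 = 17.47 m³/s.
Channel B: With bottom width b = 2 m and side slope z = 2.9: A = (b + zy)y = (2 + 2.9×3.1)×3.1 = 34.07 m²; P = b + 2y√(1+z²) = 2 + 2×3.1×3.068 = 21.02 m. Hydraulic radius R = A/P = 34.07/21.02 = 1.621 m. Q_B = (1/0.014)·34.07·1.621^(2/3)·√0.0069 = 278.9 m³/s.
The larger discharge is 278.9 m³/s and the smaller is 17.47 m³/s; the ratio is 16.

16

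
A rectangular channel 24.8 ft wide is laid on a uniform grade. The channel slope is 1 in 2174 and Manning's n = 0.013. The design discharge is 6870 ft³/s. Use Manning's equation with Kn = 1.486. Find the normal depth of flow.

Manning's equation rearranged: A R^(2/3) = nQ / (1.486·√S) = 0.013 × 6870 / (1.486 × √0.00046) = 2802.
Trying y = 19.6 ft: A R^(2/3) = 1878 — short.
Trying y = 33.1 ft: A R^(2/3) = 3557 — over.
Trying y = 27.1 ft: A R^(2/3) = 2801 — ≈ 2802.

y_n = 27.1 ft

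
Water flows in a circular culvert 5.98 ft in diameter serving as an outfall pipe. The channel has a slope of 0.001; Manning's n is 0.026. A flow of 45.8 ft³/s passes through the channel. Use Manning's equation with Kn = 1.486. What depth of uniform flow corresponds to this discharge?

y_n = 3.65 ft

Manning's equation rearranged: A R^(2/3) = nQ / (1.486·√S) = 0.026 × 45.8 / (1.486 × √0.001) = 25.34.
Try y = 2.93 ft: A R^(2/3) = 17.74 — too small.
Try y = 4.58 ft: A R^(2/3) = 34.29 — too large.
Try y = 3.65 ft: A R^(2/3) = 25.32 — matches.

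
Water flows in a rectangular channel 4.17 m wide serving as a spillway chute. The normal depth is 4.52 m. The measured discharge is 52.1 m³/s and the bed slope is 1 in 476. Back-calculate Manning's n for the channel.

n = 0.021

Flow area A = b·y = 4.17 × 4.52 = 18.85 m². Wetted perimeter P = b + 2y = 4.17 + 2×4.52 = 13.21 m.
Hydraulic radius R = A/P = 18.85/13.21 = 1.427 m.
Rearranging Manning's equation: n = (1/Q) A R^(2/3) S^(1/2) = (1/52.1) × 18.85 × 1.427^(2/3) × √0.002101 = 0.021.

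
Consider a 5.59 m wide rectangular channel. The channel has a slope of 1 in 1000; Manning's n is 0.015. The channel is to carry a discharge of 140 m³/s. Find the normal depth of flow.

y_n = 7.41 m

Manning's equation rearranged: A R^(2/3) = nQ / (1·√S) = 0.015 × 140 / (√0.001) = 66.41.
Trying y = 9.22 m: A R^(2/3) = 85.72 — high.
Trying y = 6.09 m: A R^(2/3) = 52.51 — low.
Trying y = 7.41 m: A R^(2/3) = 66.4 — matches.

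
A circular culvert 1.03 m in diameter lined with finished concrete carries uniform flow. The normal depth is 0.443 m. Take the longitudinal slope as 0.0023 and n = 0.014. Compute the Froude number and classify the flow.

subcritical

For a circular section of diameter D = 1.03 m at depth y = 0.443 m, the central angle is θ = 2 arccos(1 − 2y/D) = 2.861 rad. Then A = (D²/8)(θ − sin θ) = 0.3427 m² and P = Dθ/2 = 1.473 m.
Hydraulic radius R = A/P = 0.3427/1.473 = 0.2326 m.
V = (1/n) R^(2/3) √S = (1/0.014) × 0.2326^(2/3) × √0.0023 = 1.296 m/s. Hydraulic depth D_h = A/T = 0.3427/1.02 = 0.336 m.
Froude number Fr = V/√(g·D_h) = 1.296/√(9.81×0.336) = 0.714, which is less than 1, so the flow is subcritical.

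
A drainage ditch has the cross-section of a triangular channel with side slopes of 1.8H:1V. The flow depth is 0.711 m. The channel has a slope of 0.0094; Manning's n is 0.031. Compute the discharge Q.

For a triangular section with side slope z = 1.8: A = zy² = 1.8×0.711² = 0.9099 m²; P = 2y√(1+z²) = 2×0.711×2.059 = 2.928 m.
Hydraulic radius R = A/P = 0.9099/2.928 = 0.3108 m.
Manning's equation: Q = (1/n) A R^(2/3) S^(1/2) = (1/0.031) × 0.9099 × 0.3108^(2/3) × 0.0094^(1/2) = 1.31 m³/s.

Q = 1.31 m³/s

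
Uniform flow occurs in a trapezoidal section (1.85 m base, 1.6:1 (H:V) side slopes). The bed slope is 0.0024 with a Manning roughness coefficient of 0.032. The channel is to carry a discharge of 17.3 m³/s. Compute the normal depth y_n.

y_n = 2.06 m

Manning's equation rearranged: A R^(2/3) = nQ / (1·√S) = 0.032 × 17.3 / (√0.0024) = 11.3.
Try y = 1.43 m: A R^(2/3) = 5.17 — short.
Try y = 2.27 m: A R^(2/3) = 14.01 — over.
Try y = 2.06 m: A R^(2/3) = 11.31 — close enough.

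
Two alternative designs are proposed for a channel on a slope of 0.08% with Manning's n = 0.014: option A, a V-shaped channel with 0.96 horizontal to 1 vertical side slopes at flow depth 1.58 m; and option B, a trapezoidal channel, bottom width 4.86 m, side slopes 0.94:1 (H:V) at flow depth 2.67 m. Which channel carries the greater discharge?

Channel A: For a triangular section with side slope z = 0.96: A = zy² = 0.96×1.58² = 2.397 m²; P = 2y√(1+z²) = 2×1.58×1.386 = 4.38 m. Hydraulic radius R = A/P = 2.397/4.38 = 0.5471 m. Q_A = (1/0.014)·2.397·0.5471^(2/3)·√0.0008 = 3.239 m³/s.
Channel B: With bottom width b = 4.86 m and side slope z = 0.94: A = (b + zy)y = (4.86 + 0.94×2.67)×2.67 = 19.68 m²; P = b + 2y√(1+z²) = 4.86 + 2×2.67×1.372 = 12.19 m. Hydraulic radius R = A/P = 19.68/12.19 = 1.614 m. Q_B = (1/0.014)·19.68·1.614^(2/3)·√0.0008 = 54.71 m³/s.
Q_A = 3.239 m³/s vs Q_B = 54.71 m³/s, so channel B carries more.

channel B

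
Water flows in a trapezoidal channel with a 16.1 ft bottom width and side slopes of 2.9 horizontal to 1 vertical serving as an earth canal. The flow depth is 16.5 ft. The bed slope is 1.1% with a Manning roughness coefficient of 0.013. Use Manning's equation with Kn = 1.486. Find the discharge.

With bottom width b = 16.1 ft and side slope z = 2.9: A = (b + zy)y = (16.1 + 2.9×16.5)×16.5 = 1055 ft²; P = b + 2y√(1+z²) = 16.1 + 2×16.5×3.068 = 117.3 ft.
Hydraulic radius R = A/P = 1055/117.3 = 8.993 ft.
Manning's equation: Q = (1.486/n) A R^(2/3) S^(1/2) = (1.486/0.013) × 1055 × 8.993^(2/3) × 0.011^(1/2) = 54700 ft³/s.

Q = 54700 ft³/s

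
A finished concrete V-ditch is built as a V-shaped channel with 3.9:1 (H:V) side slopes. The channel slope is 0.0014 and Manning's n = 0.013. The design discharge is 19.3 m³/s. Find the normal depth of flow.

Manning's equation rearranged: A R^(2/3) = nQ / (1·√S) = 0.013 × 19.3 / (√0.0014) = 6.706.
At y = 1.15 m: A R^(2/3) = 3.492 — low.
At y = 1.74 m: A R^(2/3) = 10.53 — high.
At y = 1.47 m: A R^(2/3) = 6.72 — ≈ 6.706.

y_n = 1.47 m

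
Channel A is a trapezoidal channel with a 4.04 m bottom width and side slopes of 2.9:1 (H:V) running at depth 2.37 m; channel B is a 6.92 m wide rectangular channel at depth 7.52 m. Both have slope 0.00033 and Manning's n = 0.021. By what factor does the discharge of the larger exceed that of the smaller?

2.87

Channel A: With bottom width b = 4.04 m and side slope z = 2.9: A = (b + zy)y = (4.04 + 2.9×2.37)×2.37 = 25.86 m²; P = b + 2y√(1+z²) = 4.04 + 2×2.37×3.068 = 18.58 m. Hydraulic radius R = A/P = 25.86/18.58 = 1.392 m. Q_A = (1/0.021)·25.86·1.392^(2/3)·√0.00033 = 27.89 m³/s.
Channel B: Flow area A = b·y = 6.92 × 7.52 = 52.04 m². Wetted perimeter P = b + 2y = 6.92 + 2×7.52 = 21.96 m. Hydraulic radius R = A/P = 52.04/21.96 = 2.37 m. Q_B = (1/0.021)·52.04·2.37^(2/3)·√0.00033 = 80.01 m³/s.
The larger discharge is 80.01 m³/s and the smaller is 27.89 m³/s; the ratio is 2.87.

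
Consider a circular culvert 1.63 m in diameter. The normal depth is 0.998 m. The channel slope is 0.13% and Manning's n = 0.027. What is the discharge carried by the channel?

For a circular section of diameter D = 1.63 m at depth y = 0.998 m, the central angle is θ = 2 arccos(1 − 2y/D) = 3.595 rad. Then A = (D²/8)(θ − sin θ) = 1.339 m² and P = Dθ/2 = 2.93 m.
Hydraulic radius R = A/P = 1.339/2.93 = 0.4571 m.
Manning's equation: Q = (1/n) A R^(2/3) S^(1/2) = (1/0.027) × 1.339 × 0.4571^(2/3) × 0.0013^(1/2) = 1.06 m³/s.

Q = 1.06 m³/s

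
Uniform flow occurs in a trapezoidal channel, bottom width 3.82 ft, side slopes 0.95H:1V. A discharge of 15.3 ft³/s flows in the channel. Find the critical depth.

At critical depth, Q² T / (g A³) = 1, i.e. A³/T = Q²/g = 15.3²/32.2 = 7.27.
Try y = 0.659 ft: A³/T = 4.959 — short.
Try y = 0.743 ft: A³/T = 7.268 — matches.

y_c = 0.743 ft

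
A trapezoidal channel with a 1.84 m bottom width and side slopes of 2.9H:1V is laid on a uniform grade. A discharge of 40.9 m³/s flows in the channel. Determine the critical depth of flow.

y_c = 1.81 m

At critical depth, Q² T / (g A³) = 1, i.e. A³/T = Q²/g = 40.9²/9.81 = 170.5.
At y = 1.31 m: A³/T = 42.71 — low.
At y = 2.1 m: A³/T = 329.4 — high.
At y = 1.81 m: A³/T = 171.2 — ≈ 170.5.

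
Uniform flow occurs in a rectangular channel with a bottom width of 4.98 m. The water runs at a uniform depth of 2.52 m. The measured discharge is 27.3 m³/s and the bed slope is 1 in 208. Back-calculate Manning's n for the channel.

n = 0.037

Flow area A = b·y = 4.98 × 2.52 = 12.55 m². Wetted perimeter P = b + 2y = 4.98 + 2×2.52 = 10.02 m.
Hydraulic radius R = A/P = 12.55/10.02 = 1.252 m.
Rearranging Manning's equation: n = (1/Q) A R^(2/3) S^(1/2) = (1/27.3) × 12.55 × 1.252^(2/3) × √0.004808 = 0.037.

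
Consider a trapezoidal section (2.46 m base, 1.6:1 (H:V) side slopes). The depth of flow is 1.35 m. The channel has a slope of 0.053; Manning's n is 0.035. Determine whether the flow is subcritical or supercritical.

With bottom width b = 2.46 m and side slope z = 1.6: A = (b + zy)y = (2.46 + 1.6×1.35)×1.35 = 6.237 m²; P = b + 2y√(1+z²) = 2.46 + 2×1.35×1.887 = 7.554 m.
Hydraulic radius R = A/P = 6.237/7.554 = 0.8256 m.
V = (1/n) R^(2/3) √S = (1/0.035) × 0.8256^(2/3) × √0.053 = 5.789 m/s. Hydraulic depth D_h = A/T = 6.237/6.78 = 0.9199 m.
Froude number Fr = V/√(g·D_h) = 5.789/√(9.81×0.9199) = 1.93, which is greater than 1, so the flow is supercritical.

supercritical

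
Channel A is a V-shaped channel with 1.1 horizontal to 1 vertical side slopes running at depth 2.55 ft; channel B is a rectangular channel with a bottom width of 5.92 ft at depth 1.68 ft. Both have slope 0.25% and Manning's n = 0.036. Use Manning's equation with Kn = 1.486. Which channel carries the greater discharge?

Channel A: For a triangular section with side slope z = 1.1: A = zy² = 1.1×2.55² = 7.153 ft²; P = 2y√(1+z²) = 2×2.55×1.487 = 7.582 ft. Hydraulic radius R = A/P = 7.153/7.582 = 0.9434 ft. Q_A = (1.486/0.036)·7.153·0.9434^(2/3)·√0.0025 = 14.2 ft³/s.
Channel B: Flow area A = b·y = 5.92 × 1.68 = 9.946 ft². Wetted perimeter P = b + 2y = 5.92 + 2×1.68 = 9.28 ft. Hydraulic radius R = A/P = 9.946/9.28 = 1.072 ft. Q_B = (1.486/0.036)·9.946·1.072^(2/3)·√0.0025 = 21.5 ft³/s.
Q_A = 14.2 ft³/s vs Q_B = 21.5 ft³/s, so channel B carries more.

channel B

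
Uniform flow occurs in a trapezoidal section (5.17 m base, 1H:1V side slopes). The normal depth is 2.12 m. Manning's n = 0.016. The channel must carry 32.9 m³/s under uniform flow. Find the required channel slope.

S = 0.000752

With bottom width b = 5.17 m and side slope z = 1: A = (b + zy)y = (5.17 + 1×2.12)×2.12 = 15.45 m²; P = b + 2y√(1+z²) = 5.17 + 2×2.12×1.414 = 11.17 m.
Hydraulic radius R = A/P = 15.45/11.17 = 1.384 m.
From Manning's equation, S = [nQ / (1 A R^(2/3))]² = [0.016 × 32.9 / (1 × 15.45 × 1.384^(2/3))]² = 0.000752.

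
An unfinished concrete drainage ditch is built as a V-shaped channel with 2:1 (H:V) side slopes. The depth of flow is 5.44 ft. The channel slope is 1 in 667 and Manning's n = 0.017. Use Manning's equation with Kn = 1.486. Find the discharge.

For a triangular section with side slope z = 2: A = zy² = 2×5.44² = 59.19 ft²; P = 2y√(1+z²) = 2×5.44×2.236 = 24.33 ft.
Hydraulic radius R = A/P = 59.19/24.33 = 2.433 ft.
Manning's equation: Q = (1.486/n) A R^(2/3) S^(1/2) = (1.486/0.017) × 59.19 × 2.433^(2/3) × 0.001499^(1/2) = 362 ft³/s.

Q = 362 ft³/s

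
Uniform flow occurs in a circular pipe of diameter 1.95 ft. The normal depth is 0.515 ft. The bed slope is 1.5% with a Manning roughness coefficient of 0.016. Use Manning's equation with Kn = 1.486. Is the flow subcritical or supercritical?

For a circular section of diameter D = 1.95 ft at depth y = 0.515 ft, the central angle is θ = 2 arccos(1 − 2y/D) = 2.159 rad. Then A = (D²/8)(θ − sin θ) = 0.6307 ft² and P = Dθ/2 = 2.105 ft.
Hydraulic radius R = A/P = 0.6307/2.105 = 0.2996 ft.
V = (1.486/n) R^(2/3) √S = (1.486/0.016) × 0.2996^(2/3) × √0.015 = 5.093 ft/s. Hydraulic depth D_h = A/T = 0.6307/1.719 = 0.3668 ft.
Froude number Fr = V/√(g·D_h) = 5.093/√(32.2×0.3668) = 1.48, which is greater than 1, so the flow is supercritical.

supercritical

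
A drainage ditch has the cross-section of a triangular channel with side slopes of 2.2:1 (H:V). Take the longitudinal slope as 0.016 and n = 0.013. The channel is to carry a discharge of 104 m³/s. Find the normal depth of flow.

y_n = 2.2 m

Manning's equation rearranged: A R^(2/3) = nQ / (1·√S) = 0.013 × 104 / (√0.016) = 10.69.
At y = 1.65 m: A R^(2/3) = 4.949 — low.
At y = 2.2 m: A R^(2/3) = 10.66 — matches.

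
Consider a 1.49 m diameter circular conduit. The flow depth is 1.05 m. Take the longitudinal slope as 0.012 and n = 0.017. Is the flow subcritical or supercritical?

For a circular section of diameter D = 1.49 m at depth y = 1.05 m, the central angle is θ = 2 arccos(1 − 2y/D) = 3.985 rad. Then A = (D²/8)(θ − sin θ) = 1.313 m² and P = Dθ/2 = 2.969 m.
Hydraulic radius R = A/P = 1.313/2.969 = 0.4423 m.
V = (1/n) R^(2/3) √S = (1/0.017) × 0.4423^(2/3) × √0.012 = 3.741 m/s. Hydraulic depth D_h = A/T = 1.313/1.359 = 0.966 m.
Froude number Fr = V/√(g·D_h) = 3.741/√(9.81×0.966) = 1.22, which is greater than 1, so the flow is supercritical.

supercritical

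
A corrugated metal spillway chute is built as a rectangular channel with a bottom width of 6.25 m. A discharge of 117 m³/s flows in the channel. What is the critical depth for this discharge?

y_c = 3.29 m

For a rectangular channel, critical depth y_c = (q²/g)^(1/3) where q = Q/b = 117/6.25 = 18.72 m²/s.
So y_c = (18.72²/9.81)^(1/3) = 3.29 m.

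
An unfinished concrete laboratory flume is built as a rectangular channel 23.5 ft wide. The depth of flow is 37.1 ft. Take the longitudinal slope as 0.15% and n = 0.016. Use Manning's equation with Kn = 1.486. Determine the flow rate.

Flow area A = b·y = 23.5 × 37.1 = 871.9 ft². Wetted perimeter P = b + 2y = 23.5 + 2×37.1 = 97.7 ft.
Hydraulic radius R = A/P = 871.9/97.7 = 8.924 ft.
Manning's equation: Q = (1.486/n) A R^(2/3) S^(1/2) = (1.486/0.016) × 871.9 × 8.924^(2/3) × 0.0015^(1/2) = 13500 ft³/s.

Q = 13500 ft³/s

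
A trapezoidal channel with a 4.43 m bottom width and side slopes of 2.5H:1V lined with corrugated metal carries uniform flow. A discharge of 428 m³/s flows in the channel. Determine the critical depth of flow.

At critical depth, Q² T / (g A³) = 1, i.e. A³/T = Q²/g = 428²/9.81 = 18670.
Trying y = 5.32 m: A³/T = 27040 — over.
Trying y = 4.89 m: A³/T = 18710 — ≈ 18670.

y_c = 4.89 m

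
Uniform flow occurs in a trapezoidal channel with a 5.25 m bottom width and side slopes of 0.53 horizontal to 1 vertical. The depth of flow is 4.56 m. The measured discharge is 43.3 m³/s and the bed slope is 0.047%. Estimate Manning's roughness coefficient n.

With bottom width b = 5.25 m and side slope z = 0.53: A = (b + zy)y = (5.25 + 0.53×4.56)×4.56 = 34.96 m²; P = b + 2y√(1+z²) = 5.25 + 2×4.56×1.132 = 15.57 m.
Hydraulic radius R = A/P = 34.96/15.57 = 2.245 m.
Rearranging Manning's equation: n = (1/Q) A R^(2/3) S^(1/2) = (1/43.3) × 34.96 × 2.245^(2/3) × √0.00047 = 0.03.

n = 0.03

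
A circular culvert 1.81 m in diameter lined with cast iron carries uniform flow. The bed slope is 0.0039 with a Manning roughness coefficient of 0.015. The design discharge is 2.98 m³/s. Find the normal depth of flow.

Manning's equation rearranged: A R^(2/3) = nQ / (1·√S) = 0.015 × 2.98 / (√0.0039) = 0.7158.
Trying y = 1.07 m: A R^(2/3) = 0.9959 — high.
Trying y = 0.875 m: A R^(2/3) = 0.7158 — matches.

y_n = 0.875 m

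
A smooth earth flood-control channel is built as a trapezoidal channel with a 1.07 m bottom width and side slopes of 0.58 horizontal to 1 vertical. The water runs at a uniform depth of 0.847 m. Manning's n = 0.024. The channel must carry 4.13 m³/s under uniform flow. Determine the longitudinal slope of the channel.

S = 0.017

With bottom width b = 1.07 m and side slope z = 0.58: A = (b + zy)y = (1.07 + 0.58×0.847)×0.847 = 1.322 m²; P = b + 2y√(1+z²) = 1.07 + 2×0.847×1.156 = 3.028 m.
Hydraulic radius R = A/P = 1.322/3.028 = 0.4367 m.
From Manning's equation, S = [nQ / (1 A R^(2/3))]² = [0.024 × 4.13 / (1 × 1.322 × 0.4367^(2/3))]² = 0.017.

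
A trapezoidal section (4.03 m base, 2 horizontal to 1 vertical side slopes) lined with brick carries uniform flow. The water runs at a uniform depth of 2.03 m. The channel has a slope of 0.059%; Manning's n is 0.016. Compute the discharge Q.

With bottom width b = 4.03 m and side slope z = 2: A = (b + zy)y = (4.03 + 2×2.03)×2.03 = 16.42 m²; P = b + 2y√(1+z²) = 4.03 + 2×2.03×2.236 = 13.11 m.
Hydraulic radius R = A/P = 16.42/13.11 = 1.253 m.
Manning's equation: Q = (1/n) A R^(2/3) S^(1/2) = (1/0.016) × 16.42 × 1.253^(2/3) × 0.00059^(1/2) = 29 m³/s.

Q = 29 m³/s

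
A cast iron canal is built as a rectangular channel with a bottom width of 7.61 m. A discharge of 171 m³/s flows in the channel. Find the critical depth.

For a rectangular channel, critical depth y_c = (q²/g)^(1/3) where q = Q/b = 171/7.61 = 22.47 m²/s.
So y_c = (22.47²/9.81)^(1/3) = 3.72 m.

y_c = 3.72 m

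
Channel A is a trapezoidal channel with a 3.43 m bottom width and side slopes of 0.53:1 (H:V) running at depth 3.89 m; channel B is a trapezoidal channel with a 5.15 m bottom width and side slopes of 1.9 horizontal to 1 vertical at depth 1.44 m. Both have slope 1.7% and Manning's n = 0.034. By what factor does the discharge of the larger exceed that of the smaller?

Channel A: With bottom width b = 3.43 m and side slope z = 0.53: A = (b + zy)y = (3.43 + 0.53×3.89)×3.89 = 21.36 m²; P = b + 2y√(1+z²) = 3.43 + 2×3.89×1.132 = 12.24 m. Hydraulic radius R = A/P = 21.36/12.24 = 1.746 m. Q_A = (1/0.034)·21.36·1.746^(2/3)·√0.017 = 118.8 m³/s.
Channel B: With bottom width b = 5.15 m and side slope z = 1.9: A = (b + zy)y = (5.15 + 1.9×1.44)×1.44 = 11.36 m²; P = b + 2y√(1+z²) = 5.15 + 2×1.44×2.147 = 11.33 m. Hydraulic radius R = A/P = 11.36/11.33 = 1.002 m. Q_B = (1/0.034)·11.36·1.002^(2/3)·√0.017 = 43.6 m³/s.
The larger discharge is 118.8 m³/s and the smaller is 43.6 m³/s; the ratio is 2.72.

2.72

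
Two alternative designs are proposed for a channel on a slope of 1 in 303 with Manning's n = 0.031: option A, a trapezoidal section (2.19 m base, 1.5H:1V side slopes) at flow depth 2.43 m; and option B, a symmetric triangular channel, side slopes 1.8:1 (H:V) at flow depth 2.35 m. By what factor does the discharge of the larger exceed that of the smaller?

1.66

Channel A: With bottom width b = 2.19 m and side slope z = 1.5: A = (b + zy)y = (2.19 + 1.5×2.43)×2.43 = 14.18 m²; P = b + 2y√(1+z²) = 2.19 + 2×2.43×1.803 = 10.95 m. Hydraulic radius R = A/P = 14.18/10.95 = 1.295 m. Q_A = (1/0.031)·14.18·1.295^(2/3)·√0.0033 = 31.21 m³/s.
Channel B: For a triangular section with side slope z = 1.8: A = zy² = 1.8×2.35² = 9.941 m²; P = 2y√(1+z²) = 2×2.35×2.059 = 9.678 m. Hydraulic radius R = A/P = 9.941/9.678 = 1.027 m. Q_B = (1/0.031)·9.941·1.027^(2/3)·√0.0033 = 18.75 m³/s.
The larger discharge is 31.21 m³/s and the smaller is 18.75 m³/s; the ratio is 1.66.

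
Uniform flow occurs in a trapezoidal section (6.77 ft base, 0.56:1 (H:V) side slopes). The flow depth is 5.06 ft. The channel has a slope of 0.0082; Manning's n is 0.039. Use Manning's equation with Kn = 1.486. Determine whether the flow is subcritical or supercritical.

With bottom width b = 6.77 ft and side slope z = 0.56: A = (b + zy)y = (6.77 + 0.56×5.06)×5.06 = 48.59 ft²; P = b + 2y√(1+z²) = 6.77 + 2×5.06×1.146 = 18.37 ft.
Hydraulic radius R = A/P = 48.59/18.37 = 2.645 ft.
V = (1.486/n) R^(2/3) √S = (1.486/0.039) × 2.645^(2/3) × √0.0082 = 6.6 ft/s. Hydraulic depth D_h = A/T = 48.59/12.44 = 3.907 ft.
Froude number Fr = V/√(g·D_h) = 6.6/√(32.2×3.907) = 0.588, which is less than 1, so the flow is subcritical.

subcritical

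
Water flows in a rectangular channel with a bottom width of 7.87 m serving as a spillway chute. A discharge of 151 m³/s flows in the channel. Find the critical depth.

y_c = 3.35 m

For a rectangular channel, critical depth y_c = (q²/g)^(1/3) where q = Q/b = 151/7.87 = 19.19 m²/s.
So y_c = (19.19²/9.81)^(1/3) = 3.35 m.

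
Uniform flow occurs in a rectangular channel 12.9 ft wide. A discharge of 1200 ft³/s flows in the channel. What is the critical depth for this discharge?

y_c = 6.45 ft

For a rectangular channel, critical depth y_c = (q²/g)^(1/3) where q = Q/b = 1200/12.9 = 93.02 ft²/s.
So y_c = (93.02²/32.2)^(1/3) = 6.45 ft.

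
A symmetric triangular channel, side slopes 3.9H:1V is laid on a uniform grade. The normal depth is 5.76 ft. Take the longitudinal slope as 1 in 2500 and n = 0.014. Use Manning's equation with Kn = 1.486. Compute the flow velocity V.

For a triangular section with side slope z = 3.9: A = zy² = 3.9×5.76² = 129.4 ft²; P = 2y√(1+z²) = 2×5.76×4.026 = 46.38 ft.
Hydraulic radius R = A/P = 129.4/46.38 = 2.79 ft.
From Manning's equation, V = (1.486/n) R^(2/3) S^(1/2) = (1.486/0.014) × 2.79^(2/3) × 0.0004^(1/2) = 4.21 ft/s.

V = 4.21 ft/s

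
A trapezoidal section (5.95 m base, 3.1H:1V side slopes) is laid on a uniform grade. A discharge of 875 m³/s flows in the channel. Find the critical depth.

At critical depth, Q² T / (g A³) = 1, i.e. A³/T = Q²/g = 875²/9.81 = 78050.
Try y = 7.09 m: A³/T = 155600 — over.
Try y = 4.76 m: A³/T = 27000 — short.
Try y = 6.07 m: A³/T = 77960 — close enough.

y_c = 6.07 m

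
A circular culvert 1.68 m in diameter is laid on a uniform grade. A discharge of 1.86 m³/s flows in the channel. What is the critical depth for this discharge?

y_c = 0.676 m

At critical depth, Q² T / (g A³) = 1, i.e. A³/T = Q²/g = 1.86²/9.81 = 0.3527.
Try y = 0.517 m: A³/T = 0.1254 — low.
Try y = 0.676 m: A³/T = 0.3528 — ≈ 0.3527.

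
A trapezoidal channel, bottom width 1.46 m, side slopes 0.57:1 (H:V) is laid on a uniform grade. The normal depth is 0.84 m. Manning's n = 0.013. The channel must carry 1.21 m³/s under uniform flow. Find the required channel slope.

With bottom width b = 1.46 m and side slope z = 0.57: A = (b + zy)y = (1.46 + 0.57×0.84)×0.84 = 1.629 m²; P = b + 2y√(1+z²) = 1.46 + 2×0.84×1.151 = 3.394 m.
Hydraulic radius R = A/P = 1.629/3.394 = 0.4799 m.
From Manning's equation, S = [nQ / (1 A R^(2/3))]² = [0.013 × 1.21 / (1 × 1.629 × 0.4799^(2/3))]² = 0.000248.

S = 0.000248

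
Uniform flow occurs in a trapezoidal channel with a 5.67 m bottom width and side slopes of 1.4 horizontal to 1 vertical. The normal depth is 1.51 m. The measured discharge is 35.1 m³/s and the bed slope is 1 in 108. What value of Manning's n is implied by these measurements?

n = 0.034

With bottom width b = 5.67 m and side slope z = 1.4: A = (b + zy)y = (5.67 + 1.4×1.51)×1.51 = 11.75 m²; P = b + 2y√(1+z²) = 5.67 + 2×1.51×1.72 = 10.87 m.
Hydraulic radius R = A/P = 11.75/10.87 = 1.082 m.
Rearranging Manning's equation: n = (1/Q) A R^(2/3) S^(1/2) = (1/35.1) × 11.75 × 1.082^(2/3) × √0.009259 = 0.034.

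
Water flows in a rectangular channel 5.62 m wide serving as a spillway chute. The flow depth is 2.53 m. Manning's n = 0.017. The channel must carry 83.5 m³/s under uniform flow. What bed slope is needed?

Flow area A = b·y = 5.62 × 2.53 = 14.22 m². Wetted perimeter P = b + 2y = 5.62 + 2×2.53 = 10.68 m.
Hydraulic radius R = A/P = 14.22/10.68 = 1.331 m.
From Manning's equation, S = [nQ / (1 A R^(2/3))]² = [0.017 × 83.5 / (1 × 14.22 × 1.331^(2/3))]² = 0.00681.

S = 0.00681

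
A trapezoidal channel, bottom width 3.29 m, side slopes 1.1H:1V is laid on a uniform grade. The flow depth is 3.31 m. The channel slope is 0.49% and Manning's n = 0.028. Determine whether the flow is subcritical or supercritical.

With bottom width b = 3.29 m and side slope z = 1.1: A = (b + zy)y = (3.29 + 1.1×3.31)×3.31 = 22.94 m²; P = b + 2y√(1+z²) = 3.29 + 2×3.31×1.487 = 13.13 m.
Hydraulic radius R = A/P = 22.94/13.13 = 1.747 m.
V = (1/n) R^(2/3) √S = (1/0.028) × 1.747^(2/3) × √0.0049 = 3.626 m/s. Hydraulic depth D_h = A/T = 22.94/10.57 = 2.17 m.
Froude number Fr = V/√(g·D_h) = 3.626/√(9.81×2.17) = 0.786, which is less than 1, so the flow is subcritical.

subcritical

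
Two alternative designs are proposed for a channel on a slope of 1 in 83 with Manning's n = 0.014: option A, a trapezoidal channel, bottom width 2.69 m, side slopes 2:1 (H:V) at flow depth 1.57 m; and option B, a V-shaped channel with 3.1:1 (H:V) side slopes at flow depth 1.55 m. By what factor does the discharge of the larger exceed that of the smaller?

1.45

Channel A: With bottom width b = 2.69 m and side slope z = 2: A = (b + zy)y = (2.69 + 2×1.57)×1.57 = 9.153 m²; P = b + 2y√(1+z²) = 2.69 + 2×1.57×2.236 = 9.711 m. Hydraulic radius R = A/P = 9.153/9.711 = 0.9425 m. Q_A = (1/0.014)·9.153·0.9425^(2/3)·√0.01205 = 68.99 m³/s.
Channel B: For a triangular section with side slope z = 3.1: A = zy² = 3.1×1.55² = 7.448 m²; P = 2y√(1+z²) = 2×1.55×3.257 = 10.1 m. Hydraulic radius R = A/P = 7.448/10.1 = 0.7376 m. Q_B = (1/0.014)·7.448·0.7376^(2/3)·√0.01205 = 47.67 m³/s.
The larger discharge is 68.99 m³/s and the smaller is 47.67 m³/s; the ratio is 1.45.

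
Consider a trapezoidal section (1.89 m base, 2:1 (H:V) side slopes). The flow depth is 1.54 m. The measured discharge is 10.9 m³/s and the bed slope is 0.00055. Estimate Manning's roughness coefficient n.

n = 0.015

With bottom width b = 1.89 m and side slope z = 2: A = (b + zy)y = (1.89 + 2×1.54)×1.54 = 7.654 m²; P = b + 2y√(1+z²) = 1.89 + 2×1.54×2.236 = 8.777 m.
Hydraulic radius R = A/P = 7.654/8.777 = 0.872 m.
Rearranging Manning's equation: n = (1/Q) A R^(2/3) S^(1/2) = (1/10.9) × 7.654 × 0.872^(2/3) × √0.00055 = 0.015.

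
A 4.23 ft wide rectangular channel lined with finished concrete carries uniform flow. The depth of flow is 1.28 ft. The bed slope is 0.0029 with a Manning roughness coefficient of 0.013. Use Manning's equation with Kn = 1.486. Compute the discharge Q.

Flow area A = b·y = 4.23 × 1.28 = 5.414 ft². Wetted perimeter P = b + 2y = 4.23 + 2×1.28 = 6.79 ft.
Hydraulic radius R = A/P = 5.414/6.79 = 0.7974 ft.
Manning's equation: Q = (1.486/n) A R^(2/3) S^(1/2) = (1.486/0.013) × 5.414 × 0.7974^(2/3) × 0.0029^(1/2) = 28.7 ft³/s.

Q = 28.7 ft³/s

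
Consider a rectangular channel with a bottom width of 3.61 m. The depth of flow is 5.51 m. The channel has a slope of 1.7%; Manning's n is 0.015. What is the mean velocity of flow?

V = 10.7 m/s

Flow area A = b·y = 3.61 × 5.51 = 19.89 m². Wetted perimeter P = b + 2y = 3.61 + 2×5.51 = 14.63 m.
Hydraulic radius R = A/P = 19.89/14.63 = 1.36 m.
From Manning's equation, V = (1/n) R^(2/3) S^(1/2) = (1/0.015) × 1.36^(2/3) × 0.017^(1/2) = 10.7 m/s.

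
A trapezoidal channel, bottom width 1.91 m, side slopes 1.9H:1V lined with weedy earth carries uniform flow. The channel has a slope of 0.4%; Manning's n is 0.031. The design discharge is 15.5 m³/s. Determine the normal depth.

Manning's equation rearranged: A R^(2/3) = nQ / (1·√S) = 0.031 × 15.5 / (√0.004) = 7.597.
At y = 1.82 m: A R^(2/3) = 9.799 — high.
At y = 1.62 m: A R^(2/3) = 7.596 — matches.

y_n = 1.62 m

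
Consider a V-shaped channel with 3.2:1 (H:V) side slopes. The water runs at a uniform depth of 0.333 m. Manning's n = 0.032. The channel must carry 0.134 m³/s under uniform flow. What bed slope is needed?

For a triangular section with side slope z = 3.2: A = zy² = 3.2×0.333² = 0.3548 m²; P = 2y√(1+z²) = 2×0.333×3.353 = 2.233 m.
Hydraulic radius R = A/P = 0.3548/2.233 = 0.1589 m.
From Manning's equation, S = [nQ / (1 A R^(2/3))]² = [0.032 × 0.134 / (1 × 0.3548 × 0.1589^(2/3))]² = 0.0017.

S = 0.0017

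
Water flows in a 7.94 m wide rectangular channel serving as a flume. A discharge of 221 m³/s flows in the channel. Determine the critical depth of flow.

For a rectangular channel, critical depth y_c = (q²/g)^(1/3) where q = Q/b = 221/7.94 = 27.83 m²/s.
So y_c = (27.83²/9.81)^(1/3) = 4.29 m.

y_c = 4.29 m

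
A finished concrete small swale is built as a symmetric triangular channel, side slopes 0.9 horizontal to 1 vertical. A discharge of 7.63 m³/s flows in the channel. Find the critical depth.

At critical depth, Q² T / (g A³) = 1, i.e. A³/T = Q²/g = 7.63²/9.81 = 5.934.
At y = 2.06 m: A³/T = 15.02 — too large.
At y = 1.22 m: A³/T = 1.095 — too small.
At y = 1.71 m: A³/T = 5.922 — ≈ 5.934.

y_c = 1.71 m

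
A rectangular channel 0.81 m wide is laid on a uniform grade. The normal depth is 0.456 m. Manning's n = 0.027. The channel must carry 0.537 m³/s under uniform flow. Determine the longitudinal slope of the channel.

Flow area A = b·y = 0.81 × 0.456 = 0.3694 m². Wetted perimeter P = b + 2y = 0.81 + 2×0.456 = 1.722 m.
Hydraulic radius R = A/P = 0.3694/1.722 = 0.2145 m.
From Manning's equation, S = [nQ / (1 A R^(2/3))]² = [0.027 × 0.537 / (1 × 0.3694 × 0.2145^(2/3))]² = 0.012.

S = 0.012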